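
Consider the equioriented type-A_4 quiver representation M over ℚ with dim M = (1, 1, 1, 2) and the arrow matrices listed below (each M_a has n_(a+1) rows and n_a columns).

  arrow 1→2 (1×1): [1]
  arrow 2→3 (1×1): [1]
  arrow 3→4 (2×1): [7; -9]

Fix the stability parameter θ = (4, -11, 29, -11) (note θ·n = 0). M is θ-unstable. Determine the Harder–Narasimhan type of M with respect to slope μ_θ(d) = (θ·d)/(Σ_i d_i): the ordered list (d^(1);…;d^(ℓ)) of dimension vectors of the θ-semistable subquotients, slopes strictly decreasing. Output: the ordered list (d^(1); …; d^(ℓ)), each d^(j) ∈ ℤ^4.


Via rank(M_{q-1}∘⋯∘M_p): M ≅ I[1,4], I[4,4].
μ_θ-semistable layers: μ^(1)=9; μ^(2)=-7/2; μ^(3)=-11

((0, 0, 1, 1); (1, 1, 0, 0); (0, 0, 0, 1))


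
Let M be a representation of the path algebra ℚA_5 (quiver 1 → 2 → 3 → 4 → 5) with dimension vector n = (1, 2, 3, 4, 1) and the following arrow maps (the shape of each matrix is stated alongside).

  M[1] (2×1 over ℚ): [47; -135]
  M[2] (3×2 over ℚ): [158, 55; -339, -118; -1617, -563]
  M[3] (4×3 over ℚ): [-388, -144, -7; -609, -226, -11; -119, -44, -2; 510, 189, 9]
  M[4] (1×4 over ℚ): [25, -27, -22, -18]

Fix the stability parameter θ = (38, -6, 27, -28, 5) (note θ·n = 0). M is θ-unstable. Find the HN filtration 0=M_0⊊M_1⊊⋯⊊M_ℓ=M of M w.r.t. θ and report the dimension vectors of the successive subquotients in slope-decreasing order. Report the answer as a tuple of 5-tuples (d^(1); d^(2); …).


Via rank(M_{q-1}∘⋯∘M_p): M ≅ I[1,5], I[2,4], I[3,4], I[4,4].
μ_θ-semistable layers: μ^(1)=36/5; μ^(2)=-1/2; μ^(3)=-6; μ^(4)=-28

((1, 1, 1, 1, 1); (0, 0, 2, 2, 0); (0, 1, 0, 0, 0); (0, 0, 0, 1, 0))


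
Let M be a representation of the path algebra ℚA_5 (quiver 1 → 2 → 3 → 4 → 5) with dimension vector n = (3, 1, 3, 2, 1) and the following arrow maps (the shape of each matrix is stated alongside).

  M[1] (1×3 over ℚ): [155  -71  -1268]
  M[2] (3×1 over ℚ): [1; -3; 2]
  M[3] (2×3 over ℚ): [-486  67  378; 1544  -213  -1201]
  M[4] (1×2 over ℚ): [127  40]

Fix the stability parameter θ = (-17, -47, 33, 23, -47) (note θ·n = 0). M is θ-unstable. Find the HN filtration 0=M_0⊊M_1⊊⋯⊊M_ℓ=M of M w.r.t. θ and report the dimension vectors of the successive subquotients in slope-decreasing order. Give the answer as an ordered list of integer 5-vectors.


Interval decomposition of M: I[1,1]^2, I[1,5], I[3,3], I[3,4].
HN type (ℓ=5): μ^(1)=33; μ^(2)=28; μ^(3)=3; μ^(4)=-17; μ^(5)=-32

((0, 0, 1, 0, 0); (0, 0, 1, 1, 0); (0, 0, 1, 1, 1); (2, 0, 0, 0, 0); (1, 1, 0, 0, 0))


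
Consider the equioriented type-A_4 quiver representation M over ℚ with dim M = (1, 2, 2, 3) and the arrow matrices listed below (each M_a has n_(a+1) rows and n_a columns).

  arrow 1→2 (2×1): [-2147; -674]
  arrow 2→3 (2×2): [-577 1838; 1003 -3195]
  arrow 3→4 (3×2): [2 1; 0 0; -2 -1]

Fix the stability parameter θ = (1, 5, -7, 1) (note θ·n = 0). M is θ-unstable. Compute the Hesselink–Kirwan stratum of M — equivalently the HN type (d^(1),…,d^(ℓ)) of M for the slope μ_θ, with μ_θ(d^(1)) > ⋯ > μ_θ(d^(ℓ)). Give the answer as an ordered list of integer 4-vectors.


Barcode: M ≅ I[1,4], I[2,3], I[4,4]^2. HN layers by μ_θ (3 steps, strictly decreasing):
  μ^(1)=1; μ^(2)=-1/3; μ^(3)=-1

((0, 0, 0, 3); (1, 1, 1, 0); (0, 1, 1, 0))


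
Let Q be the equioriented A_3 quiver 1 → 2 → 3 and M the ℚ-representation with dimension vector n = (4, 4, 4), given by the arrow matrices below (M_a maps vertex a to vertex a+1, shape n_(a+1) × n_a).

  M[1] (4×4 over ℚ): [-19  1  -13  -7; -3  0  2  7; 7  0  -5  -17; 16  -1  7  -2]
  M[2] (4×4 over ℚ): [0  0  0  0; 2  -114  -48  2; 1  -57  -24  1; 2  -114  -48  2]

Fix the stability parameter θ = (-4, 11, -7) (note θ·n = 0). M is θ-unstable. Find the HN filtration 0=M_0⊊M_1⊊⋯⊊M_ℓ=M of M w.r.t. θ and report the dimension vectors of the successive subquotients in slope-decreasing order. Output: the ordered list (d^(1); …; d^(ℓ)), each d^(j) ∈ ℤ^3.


Barcode: M ≅ I[1,1], I[1,2]^3, I[2,3], I[3,3]^3. HN layers by μ_θ (4 steps, strictly decreasing):
  μ^(1)=11; μ^(2)=2; μ^(3)=-4; μ^(4)=-7

((0, 3, 0); (0, 1, 1); (4, 0, 0); (0, 0, 3))


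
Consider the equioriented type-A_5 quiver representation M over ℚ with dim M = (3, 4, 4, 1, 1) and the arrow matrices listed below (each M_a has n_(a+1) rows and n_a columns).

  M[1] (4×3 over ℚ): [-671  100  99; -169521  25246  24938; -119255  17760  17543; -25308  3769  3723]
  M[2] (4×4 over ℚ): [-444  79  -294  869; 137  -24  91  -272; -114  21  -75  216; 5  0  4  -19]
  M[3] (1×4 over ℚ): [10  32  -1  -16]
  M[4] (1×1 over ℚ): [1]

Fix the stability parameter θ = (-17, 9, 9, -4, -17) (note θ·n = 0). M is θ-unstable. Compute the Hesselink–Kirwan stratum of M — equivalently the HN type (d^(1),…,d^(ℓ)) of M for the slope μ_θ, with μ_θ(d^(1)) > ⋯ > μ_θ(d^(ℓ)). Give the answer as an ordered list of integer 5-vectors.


Barcode: M ≅ I[1,2], I[1,3], I[1,5], I[2,3], I[3,3]. HN layers by μ_θ (3 steps, strictly decreasing):
  μ^(1)=9; μ^(2)=-3/4; μ^(3)=-17

((0, 3, 3, 0, 0); (0, 1, 1, 1, 1); (3, 0, 0, 0, 0))


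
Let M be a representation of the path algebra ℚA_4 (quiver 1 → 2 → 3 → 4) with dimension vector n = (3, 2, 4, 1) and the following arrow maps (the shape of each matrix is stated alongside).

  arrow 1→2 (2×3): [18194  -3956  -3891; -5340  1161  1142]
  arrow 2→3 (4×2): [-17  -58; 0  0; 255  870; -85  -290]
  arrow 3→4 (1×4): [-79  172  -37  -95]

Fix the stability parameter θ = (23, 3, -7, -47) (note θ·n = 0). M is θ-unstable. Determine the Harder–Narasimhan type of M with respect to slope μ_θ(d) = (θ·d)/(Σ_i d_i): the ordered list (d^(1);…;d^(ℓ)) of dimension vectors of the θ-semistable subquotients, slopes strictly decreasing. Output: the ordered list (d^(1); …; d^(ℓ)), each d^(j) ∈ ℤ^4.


Interval decomposition of M: I[1,1], I[1,2], I[1,4], I[3,3]^3.
HN type (ℓ=3): μ^(1)=23; μ^(2)=13; μ^(3)=-7

((1, 0, 0, 0); (1, 1, 0, 0); (1, 1, 4, 1))


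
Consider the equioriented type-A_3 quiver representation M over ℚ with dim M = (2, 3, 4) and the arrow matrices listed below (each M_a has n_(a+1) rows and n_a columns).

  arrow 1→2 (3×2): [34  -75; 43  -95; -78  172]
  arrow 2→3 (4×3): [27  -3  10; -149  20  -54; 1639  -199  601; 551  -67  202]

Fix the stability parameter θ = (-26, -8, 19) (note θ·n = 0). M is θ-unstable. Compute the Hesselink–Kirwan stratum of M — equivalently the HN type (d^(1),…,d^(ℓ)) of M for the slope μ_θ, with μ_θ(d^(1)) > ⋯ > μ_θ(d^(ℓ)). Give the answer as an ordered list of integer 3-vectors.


Via rank(M_{q-1}∘⋯∘M_p): M ≅ I[1,3]^2, I[2,3], I[3,3].
μ_θ-semistable layers: μ^(1)=19; μ^(2)=-8; μ^(3)=-26

((0, 0, 4); (0, 3, 0); (2, 0, 0))


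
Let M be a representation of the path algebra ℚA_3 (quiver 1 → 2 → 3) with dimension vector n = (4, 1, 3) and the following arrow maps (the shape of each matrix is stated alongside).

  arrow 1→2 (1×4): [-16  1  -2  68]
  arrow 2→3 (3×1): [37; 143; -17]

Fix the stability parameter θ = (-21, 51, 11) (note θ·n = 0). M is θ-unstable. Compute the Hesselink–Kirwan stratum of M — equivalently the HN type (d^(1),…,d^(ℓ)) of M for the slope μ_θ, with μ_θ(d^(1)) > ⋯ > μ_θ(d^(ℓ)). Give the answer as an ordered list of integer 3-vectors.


Via rank(M_{q-1}∘⋯∘M_p): M ≅ I[1,1]^3, I[1,3], I[3,3]^2.
μ_θ-semistable layers: μ^(1)=31; μ^(2)=11; μ^(3)=-21

((0, 1, 1); (0, 0, 2); (4, 0, 0))


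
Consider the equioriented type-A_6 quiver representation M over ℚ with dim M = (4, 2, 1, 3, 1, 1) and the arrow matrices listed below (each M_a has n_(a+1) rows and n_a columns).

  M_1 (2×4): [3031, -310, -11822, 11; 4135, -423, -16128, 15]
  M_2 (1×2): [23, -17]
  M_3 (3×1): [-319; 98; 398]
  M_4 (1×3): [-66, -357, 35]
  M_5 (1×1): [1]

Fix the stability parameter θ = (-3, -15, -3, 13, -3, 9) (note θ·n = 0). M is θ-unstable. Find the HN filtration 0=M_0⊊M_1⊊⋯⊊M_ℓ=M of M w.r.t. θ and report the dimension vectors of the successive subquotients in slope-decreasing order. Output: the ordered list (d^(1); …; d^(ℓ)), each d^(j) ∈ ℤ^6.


Via rank(M_{q-1}∘⋯∘M_p): M ≅ I[1,1]^2, I[1,2], I[1,6], I[4,4]^2.
μ_θ-semistable layers: μ^(1)=13; μ^(2)=9; μ^(3)=5; μ^(4)=-3; μ^(5)=-9

((0, 0, 0, 2, 0, 0); (0, 0, 0, 0, 0, 1); (0, 0, 0, 1, 1, 0); (2, 0, 1, 0, 0, 0); (2, 2, 0, 0, 0, 0))


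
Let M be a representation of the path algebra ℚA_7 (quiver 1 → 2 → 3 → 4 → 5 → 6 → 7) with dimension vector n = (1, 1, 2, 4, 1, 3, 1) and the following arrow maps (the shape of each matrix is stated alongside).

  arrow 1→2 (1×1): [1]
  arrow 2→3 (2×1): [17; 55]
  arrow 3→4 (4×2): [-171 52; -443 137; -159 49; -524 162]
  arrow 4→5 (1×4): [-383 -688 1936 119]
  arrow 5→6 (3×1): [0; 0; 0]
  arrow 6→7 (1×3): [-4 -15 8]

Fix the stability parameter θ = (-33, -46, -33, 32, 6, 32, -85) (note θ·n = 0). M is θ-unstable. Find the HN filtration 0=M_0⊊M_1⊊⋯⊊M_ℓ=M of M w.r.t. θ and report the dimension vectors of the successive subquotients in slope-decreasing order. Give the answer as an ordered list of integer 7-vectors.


Barcode: M ≅ I[1,5], I[3,4], I[4,4]^2, I[6,6]^2, I[6,7]. HN layers by μ_θ (5 steps, strictly decreasing):
  μ^(1)=32; μ^(2)=19; μ^(3)=-53/2; μ^(4)=-33; μ^(5)=-79/2

((0, 0, 0, 3, 0, 2, 0); (0, 0, 0, 1, 1, 0, 0); (0, 0, 0, 0, 0, 1, 1); (0, 0, 2, 0, 0, 0, 0); (1, 1, 0, 0, 0, 0, 0))


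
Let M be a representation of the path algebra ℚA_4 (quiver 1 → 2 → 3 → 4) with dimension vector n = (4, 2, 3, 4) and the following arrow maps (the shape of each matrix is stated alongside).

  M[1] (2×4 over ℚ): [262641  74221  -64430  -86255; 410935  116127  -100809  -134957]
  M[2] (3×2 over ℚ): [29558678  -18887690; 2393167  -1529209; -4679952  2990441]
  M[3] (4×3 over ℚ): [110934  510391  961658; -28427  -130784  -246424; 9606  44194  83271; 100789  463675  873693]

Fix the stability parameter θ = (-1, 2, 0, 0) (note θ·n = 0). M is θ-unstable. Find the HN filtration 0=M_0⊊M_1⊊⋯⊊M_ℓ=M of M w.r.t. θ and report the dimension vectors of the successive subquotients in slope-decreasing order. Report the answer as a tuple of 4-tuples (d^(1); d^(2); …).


Barcode: M ≅ I[1,1]^2, I[1,4]^2, I[3,4], I[4,4]. HN layers by μ_θ (3 steps, strictly decreasing):
  μ^(1)=2/3; μ^(2)=0; μ^(3)=-1

((0, 2, 2, 2); (0, 0, 1, 2); (4, 0, 0, 0))


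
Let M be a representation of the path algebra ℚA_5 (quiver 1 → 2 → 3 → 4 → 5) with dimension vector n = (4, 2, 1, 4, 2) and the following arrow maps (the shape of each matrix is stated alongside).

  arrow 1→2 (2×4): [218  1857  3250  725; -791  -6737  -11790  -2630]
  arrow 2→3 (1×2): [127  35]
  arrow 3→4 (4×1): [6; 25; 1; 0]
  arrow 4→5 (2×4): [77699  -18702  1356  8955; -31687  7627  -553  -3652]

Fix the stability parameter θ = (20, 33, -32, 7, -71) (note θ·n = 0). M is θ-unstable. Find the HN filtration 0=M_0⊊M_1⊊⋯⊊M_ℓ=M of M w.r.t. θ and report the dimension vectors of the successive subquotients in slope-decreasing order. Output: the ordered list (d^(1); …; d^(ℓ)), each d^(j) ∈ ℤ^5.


Barcode: M ≅ I[1,1]^2, I[1,2], I[1,4], I[4,4], I[4,5]^2. HN layers by μ_θ (4 steps, strictly decreasing):
  μ^(1)=33; μ^(2)=20; μ^(3)=7; μ^(4)=-32

((0, 1, 0, 0, 0); (3, 0, 0, 0, 0); (1, 1, 1, 2, 0); (0, 0, 0, 2, 2))


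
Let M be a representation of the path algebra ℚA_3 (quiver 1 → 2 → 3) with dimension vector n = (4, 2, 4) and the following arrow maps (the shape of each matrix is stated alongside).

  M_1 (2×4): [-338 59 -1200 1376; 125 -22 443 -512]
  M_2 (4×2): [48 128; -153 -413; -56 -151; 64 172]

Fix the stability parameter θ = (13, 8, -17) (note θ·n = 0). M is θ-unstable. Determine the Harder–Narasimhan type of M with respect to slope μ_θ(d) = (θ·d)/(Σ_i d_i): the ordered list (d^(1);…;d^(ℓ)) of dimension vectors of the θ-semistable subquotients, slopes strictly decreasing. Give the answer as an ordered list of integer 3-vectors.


Barcode: M ≅ I[1,1]^2, I[1,3]^2, I[3,3]^2. HN layers by μ_θ (3 steps, strictly decreasing):
  μ^(1)=13; μ^(2)=4/3; μ^(3)=-17

((2, 0, 0); (2, 2, 2); (0, 0, 2))


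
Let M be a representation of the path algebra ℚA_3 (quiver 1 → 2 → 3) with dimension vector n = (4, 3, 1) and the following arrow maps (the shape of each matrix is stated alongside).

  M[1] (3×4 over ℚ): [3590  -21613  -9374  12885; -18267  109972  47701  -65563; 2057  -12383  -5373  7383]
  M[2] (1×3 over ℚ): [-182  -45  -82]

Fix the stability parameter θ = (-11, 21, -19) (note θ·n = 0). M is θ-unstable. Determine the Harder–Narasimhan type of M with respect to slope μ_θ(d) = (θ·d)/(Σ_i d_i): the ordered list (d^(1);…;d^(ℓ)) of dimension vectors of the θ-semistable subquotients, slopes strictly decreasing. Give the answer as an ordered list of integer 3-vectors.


Interval decomposition of M: I[1,1], I[1,2]^2, I[1,3].
HN type (ℓ=3): μ^(1)=21; μ^(2)=1; μ^(3)=-11

((0, 2, 0); (0, 1, 1); (4, 0, 0))


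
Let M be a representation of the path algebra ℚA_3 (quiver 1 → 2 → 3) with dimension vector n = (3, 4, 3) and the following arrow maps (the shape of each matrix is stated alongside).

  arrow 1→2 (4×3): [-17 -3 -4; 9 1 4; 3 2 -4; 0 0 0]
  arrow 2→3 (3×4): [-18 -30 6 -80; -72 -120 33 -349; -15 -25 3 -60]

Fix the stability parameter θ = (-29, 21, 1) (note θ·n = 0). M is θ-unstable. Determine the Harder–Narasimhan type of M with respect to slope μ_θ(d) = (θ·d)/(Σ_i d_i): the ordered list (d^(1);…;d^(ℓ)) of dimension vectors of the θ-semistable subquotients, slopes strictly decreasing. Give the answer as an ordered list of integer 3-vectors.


Via rank(M_{q-1}∘⋯∘M_p): M ≅ I[1,1], I[1,2], I[1,3], I[2,3]^2.
μ_θ-semistable layers: μ^(1)=21; μ^(2)=11; μ^(3)=-29

((0, 1, 0); (0, 3, 3); (3, 0, 0))


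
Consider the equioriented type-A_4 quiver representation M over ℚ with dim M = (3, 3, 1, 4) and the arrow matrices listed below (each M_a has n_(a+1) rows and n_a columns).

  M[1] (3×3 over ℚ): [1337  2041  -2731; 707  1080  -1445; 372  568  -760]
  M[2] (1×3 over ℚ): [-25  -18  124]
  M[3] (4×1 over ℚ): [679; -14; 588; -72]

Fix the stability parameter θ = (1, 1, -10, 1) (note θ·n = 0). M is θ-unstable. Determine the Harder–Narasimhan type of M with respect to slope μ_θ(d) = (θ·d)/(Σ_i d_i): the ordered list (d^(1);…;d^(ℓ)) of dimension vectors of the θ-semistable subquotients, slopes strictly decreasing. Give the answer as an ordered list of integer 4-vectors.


Via rank(M_{q-1}∘⋯∘M_p): M ≅ I[1,2]^2, I[1,4], I[4,4]^3.
μ_θ-semistable layers: μ^(1)=1; μ^(2)=-8/3

((2, 2, 0, 4); (1, 1, 1, 0))


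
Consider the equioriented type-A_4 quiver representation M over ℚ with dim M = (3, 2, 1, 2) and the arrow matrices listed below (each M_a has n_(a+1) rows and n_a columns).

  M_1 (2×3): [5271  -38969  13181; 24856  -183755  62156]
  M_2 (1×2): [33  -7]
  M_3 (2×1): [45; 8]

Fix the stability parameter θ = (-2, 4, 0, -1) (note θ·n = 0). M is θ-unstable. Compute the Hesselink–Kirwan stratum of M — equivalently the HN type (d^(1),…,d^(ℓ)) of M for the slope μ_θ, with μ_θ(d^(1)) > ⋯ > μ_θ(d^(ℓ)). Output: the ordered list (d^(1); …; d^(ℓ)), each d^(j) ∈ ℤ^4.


Via rank(M_{q-1}∘⋯∘M_p): M ≅ I[1,1], I[1,2], I[1,4], I[4,4].
μ_θ-semistable layers: μ^(1)=4; μ^(2)=1; μ^(3)=-1; μ^(4)=-2

((0, 1, 0, 0); (0, 1, 1, 1); (0, 0, 0, 1); (3, 0, 0, 0))


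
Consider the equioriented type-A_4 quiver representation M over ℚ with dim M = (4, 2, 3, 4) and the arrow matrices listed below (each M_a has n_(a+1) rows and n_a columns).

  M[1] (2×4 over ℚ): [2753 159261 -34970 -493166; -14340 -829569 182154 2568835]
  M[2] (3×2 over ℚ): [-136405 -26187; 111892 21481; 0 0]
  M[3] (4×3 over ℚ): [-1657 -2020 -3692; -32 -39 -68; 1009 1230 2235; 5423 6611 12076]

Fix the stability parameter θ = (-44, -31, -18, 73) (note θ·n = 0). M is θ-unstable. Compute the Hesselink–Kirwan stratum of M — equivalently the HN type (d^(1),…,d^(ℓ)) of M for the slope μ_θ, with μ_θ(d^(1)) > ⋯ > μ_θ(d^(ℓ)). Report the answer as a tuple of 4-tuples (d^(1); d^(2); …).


Via rank(M_{q-1}∘⋯∘M_p): M ≅ I[1,1]^2, I[1,4]^2, I[3,4], I[4,4].
μ_θ-semistable layers: μ^(1)=73; μ^(2)=-18; μ^(3)=-31; μ^(4)=-44

((0, 0, 0, 4); (0, 0, 3, 0); (0, 2, 0, 0); (4, 0, 0, 0))


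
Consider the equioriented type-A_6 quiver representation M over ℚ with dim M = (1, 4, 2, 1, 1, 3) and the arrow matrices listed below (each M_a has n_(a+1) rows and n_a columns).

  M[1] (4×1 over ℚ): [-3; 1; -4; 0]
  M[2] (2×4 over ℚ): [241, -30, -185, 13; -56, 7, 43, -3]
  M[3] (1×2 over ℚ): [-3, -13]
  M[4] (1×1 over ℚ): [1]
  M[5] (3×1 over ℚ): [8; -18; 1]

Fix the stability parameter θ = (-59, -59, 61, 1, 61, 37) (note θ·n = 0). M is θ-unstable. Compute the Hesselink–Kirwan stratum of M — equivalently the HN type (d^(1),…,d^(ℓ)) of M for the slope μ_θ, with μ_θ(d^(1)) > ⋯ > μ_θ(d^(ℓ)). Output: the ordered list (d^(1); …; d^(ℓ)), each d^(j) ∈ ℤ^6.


Via rank(M_{q-1}∘⋯∘M_p): M ≅ I[1,3], I[2,2]^2, I[2,6], I[6,6]^2.
μ_θ-semistable layers: μ^(1)=61; μ^(2)=49; μ^(3)=37; μ^(4)=31; μ^(5)=-59

((0, 0, 1, 0, 0, 0); (0, 0, 0, 0, 1, 1); (0, 0, 0, 0, 0, 2); (0, 0, 1, 1, 0, 0); (1, 4, 0, 0, 0, 0))


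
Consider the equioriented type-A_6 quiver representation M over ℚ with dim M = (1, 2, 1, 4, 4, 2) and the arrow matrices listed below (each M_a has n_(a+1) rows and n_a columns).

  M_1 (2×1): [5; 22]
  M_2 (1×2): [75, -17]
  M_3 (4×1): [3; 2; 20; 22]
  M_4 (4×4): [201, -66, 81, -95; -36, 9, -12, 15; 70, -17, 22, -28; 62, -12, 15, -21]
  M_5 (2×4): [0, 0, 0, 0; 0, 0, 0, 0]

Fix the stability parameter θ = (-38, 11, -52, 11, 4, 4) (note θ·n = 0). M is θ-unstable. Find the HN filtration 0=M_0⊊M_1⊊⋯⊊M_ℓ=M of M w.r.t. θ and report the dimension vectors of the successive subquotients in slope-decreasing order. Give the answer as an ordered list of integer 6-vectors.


Interval decomposition of M: I[1,5], I[2,2], I[4,5]^3, I[6,6]^2.
HN type (ℓ=5): μ^(1)=11; μ^(2)=15/2; μ^(3)=4; μ^(4)=-41/2; μ^(5)=-38

((0, 1, 0, 0, 0, 0); (0, 0, 0, 4, 4, 0); (0, 0, 0, 0, 0, 2); (0, 1, 1, 0, 0, 0); (1, 0, 0, 0, 0, 0))


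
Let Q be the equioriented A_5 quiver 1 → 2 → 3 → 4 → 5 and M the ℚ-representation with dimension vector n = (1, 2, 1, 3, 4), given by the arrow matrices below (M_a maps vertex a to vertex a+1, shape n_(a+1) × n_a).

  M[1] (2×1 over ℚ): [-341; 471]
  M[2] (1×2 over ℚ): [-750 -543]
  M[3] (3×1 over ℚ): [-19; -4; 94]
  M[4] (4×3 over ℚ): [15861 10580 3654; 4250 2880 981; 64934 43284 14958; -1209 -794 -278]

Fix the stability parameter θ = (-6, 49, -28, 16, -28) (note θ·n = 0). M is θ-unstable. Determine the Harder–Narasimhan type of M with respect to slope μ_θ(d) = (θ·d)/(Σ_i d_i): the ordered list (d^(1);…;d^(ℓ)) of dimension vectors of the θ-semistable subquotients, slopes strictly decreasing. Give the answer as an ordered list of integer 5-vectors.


Barcode: M ≅ I[1,5], I[2,2], I[4,5]^2, I[5,5]. HN layers by μ_θ (4 steps, strictly decreasing):
  μ^(1)=49; μ^(2)=9/4; μ^(3)=-6; μ^(4)=-28

((0, 1, 0, 0, 0); (0, 1, 1, 1, 1); (1, 0, 0, 2, 2); (0, 0, 0, 0, 1))


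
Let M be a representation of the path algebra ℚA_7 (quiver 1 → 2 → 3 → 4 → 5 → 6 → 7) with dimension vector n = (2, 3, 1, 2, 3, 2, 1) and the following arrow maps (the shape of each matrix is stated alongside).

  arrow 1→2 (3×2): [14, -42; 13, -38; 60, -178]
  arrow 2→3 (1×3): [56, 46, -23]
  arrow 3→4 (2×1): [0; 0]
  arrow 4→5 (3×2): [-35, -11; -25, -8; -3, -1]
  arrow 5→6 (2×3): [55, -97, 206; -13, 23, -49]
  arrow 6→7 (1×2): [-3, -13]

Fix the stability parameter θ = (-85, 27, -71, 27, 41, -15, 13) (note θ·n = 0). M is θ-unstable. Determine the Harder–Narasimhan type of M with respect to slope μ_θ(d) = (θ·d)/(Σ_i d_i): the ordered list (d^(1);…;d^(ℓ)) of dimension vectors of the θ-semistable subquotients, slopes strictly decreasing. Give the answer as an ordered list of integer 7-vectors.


Via rank(M_{q-1}∘⋯∘M_p): M ≅ I[1,2], I[1,3], I[2,2], I[4,6], I[4,7], I[5,5].
μ_θ-semistable layers: μ^(1)=41; μ^(2)=27; μ^(3)=53/3; μ^(4)=33/2; μ^(5)=-22; μ^(6)=-85

((0, 0, 0, 0, 1, 0, 0); (0, 2, 0, 0, 0, 0, 0); (0, 0, 0, 1, 1, 1, 0); (0, 0, 0, 1, 1, 1, 1); (0, 1, 1, 0, 0, 0, 0); (2, 0, 0, 0, 0, 0, 0))


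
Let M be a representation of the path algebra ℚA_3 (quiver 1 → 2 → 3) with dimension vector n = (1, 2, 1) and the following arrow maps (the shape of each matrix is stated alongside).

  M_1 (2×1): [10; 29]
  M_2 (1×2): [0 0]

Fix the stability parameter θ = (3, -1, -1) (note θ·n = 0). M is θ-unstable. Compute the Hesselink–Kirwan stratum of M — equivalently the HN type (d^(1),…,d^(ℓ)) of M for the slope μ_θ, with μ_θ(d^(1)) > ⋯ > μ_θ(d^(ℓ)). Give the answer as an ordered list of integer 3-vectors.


Barcode: M ≅ I[1,2], I[2,2], I[3,3]. HN layers by μ_θ (2 steps, strictly decreasing):
  μ^(1)=1; μ^(2)=-1

((1, 1, 0); (0, 1, 1))


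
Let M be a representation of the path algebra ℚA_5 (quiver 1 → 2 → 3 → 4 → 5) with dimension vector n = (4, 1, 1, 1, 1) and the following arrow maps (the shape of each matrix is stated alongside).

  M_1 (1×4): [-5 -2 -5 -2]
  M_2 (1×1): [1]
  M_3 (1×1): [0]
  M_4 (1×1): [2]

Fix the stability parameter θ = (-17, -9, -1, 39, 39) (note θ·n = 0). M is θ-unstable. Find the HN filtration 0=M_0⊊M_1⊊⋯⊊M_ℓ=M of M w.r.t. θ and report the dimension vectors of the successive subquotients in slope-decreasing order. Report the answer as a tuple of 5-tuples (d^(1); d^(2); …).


Via rank(M_{q-1}∘⋯∘M_p): M ≅ I[1,1]^3, I[1,3], I[4,5].
μ_θ-semistable layers: μ^(1)=39; μ^(2)=-1; μ^(3)=-9; μ^(4)=-17

((0, 0, 0, 1, 1); (0, 0, 1, 0, 0); (0, 1, 0, 0, 0); (4, 0, 0, 0, 0))


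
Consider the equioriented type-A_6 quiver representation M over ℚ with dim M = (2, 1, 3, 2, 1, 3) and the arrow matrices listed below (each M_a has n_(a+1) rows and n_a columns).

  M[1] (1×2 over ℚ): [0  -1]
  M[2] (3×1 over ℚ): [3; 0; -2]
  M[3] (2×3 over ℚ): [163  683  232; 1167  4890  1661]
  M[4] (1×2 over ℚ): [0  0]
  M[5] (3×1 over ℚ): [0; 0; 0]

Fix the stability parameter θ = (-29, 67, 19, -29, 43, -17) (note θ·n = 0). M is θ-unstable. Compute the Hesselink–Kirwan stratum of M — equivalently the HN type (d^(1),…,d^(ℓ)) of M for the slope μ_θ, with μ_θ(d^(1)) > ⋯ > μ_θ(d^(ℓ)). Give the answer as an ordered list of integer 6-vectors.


Via rank(M_{q-1}∘⋯∘M_p): M ≅ I[1,1], I[1,4], I[3,3], I[3,4], I[5,5], I[6,6]^3.
μ_θ-semistable layers: μ^(1)=43; μ^(2)=19; μ^(3)=-5; μ^(4)=-17; μ^(5)=-29

((0, 0, 0, 0, 1, 0); (0, 1, 2, 1, 0, 0); (0, 0, 1, 1, 0, 0); (0, 0, 0, 0, 0, 3); (2, 0, 0, 0, 0, 0))


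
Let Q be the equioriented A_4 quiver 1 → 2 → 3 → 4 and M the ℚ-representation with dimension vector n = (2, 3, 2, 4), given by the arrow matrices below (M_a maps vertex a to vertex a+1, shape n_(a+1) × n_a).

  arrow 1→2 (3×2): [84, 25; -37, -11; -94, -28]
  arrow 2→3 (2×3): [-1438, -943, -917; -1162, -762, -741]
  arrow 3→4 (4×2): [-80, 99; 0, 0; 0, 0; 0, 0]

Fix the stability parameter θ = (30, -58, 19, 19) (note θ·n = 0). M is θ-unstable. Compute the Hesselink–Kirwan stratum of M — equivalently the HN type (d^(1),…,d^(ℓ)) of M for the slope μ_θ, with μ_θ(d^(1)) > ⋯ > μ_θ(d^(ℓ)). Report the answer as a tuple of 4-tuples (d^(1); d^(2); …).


Interval decomposition of M: I[1,2], I[1,3], I[2,4], I[4,4]^3.
HN type (ℓ=3): μ^(1)=19; μ^(2)=-14; μ^(3)=-58

((0, 0, 2, 4); (2, 2, 0, 0); (0, 1, 0, 0))


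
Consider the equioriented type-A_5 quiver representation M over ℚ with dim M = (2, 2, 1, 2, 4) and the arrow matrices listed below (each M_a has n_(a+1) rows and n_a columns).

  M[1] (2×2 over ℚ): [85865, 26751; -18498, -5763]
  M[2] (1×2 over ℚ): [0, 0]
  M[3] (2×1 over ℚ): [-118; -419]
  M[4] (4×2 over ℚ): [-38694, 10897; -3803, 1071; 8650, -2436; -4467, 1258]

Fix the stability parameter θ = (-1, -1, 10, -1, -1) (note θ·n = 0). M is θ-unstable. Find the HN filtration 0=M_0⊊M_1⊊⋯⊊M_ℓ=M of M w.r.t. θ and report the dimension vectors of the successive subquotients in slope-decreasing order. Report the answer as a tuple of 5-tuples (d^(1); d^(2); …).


Interval decomposition of M: I[1,2]^2, I[3,5], I[4,5], I[5,5]^2.
HN type (ℓ=2): μ^(1)=8/3; μ^(2)=-1

((0, 0, 1, 1, 1); (2, 2, 0, 1, 3))


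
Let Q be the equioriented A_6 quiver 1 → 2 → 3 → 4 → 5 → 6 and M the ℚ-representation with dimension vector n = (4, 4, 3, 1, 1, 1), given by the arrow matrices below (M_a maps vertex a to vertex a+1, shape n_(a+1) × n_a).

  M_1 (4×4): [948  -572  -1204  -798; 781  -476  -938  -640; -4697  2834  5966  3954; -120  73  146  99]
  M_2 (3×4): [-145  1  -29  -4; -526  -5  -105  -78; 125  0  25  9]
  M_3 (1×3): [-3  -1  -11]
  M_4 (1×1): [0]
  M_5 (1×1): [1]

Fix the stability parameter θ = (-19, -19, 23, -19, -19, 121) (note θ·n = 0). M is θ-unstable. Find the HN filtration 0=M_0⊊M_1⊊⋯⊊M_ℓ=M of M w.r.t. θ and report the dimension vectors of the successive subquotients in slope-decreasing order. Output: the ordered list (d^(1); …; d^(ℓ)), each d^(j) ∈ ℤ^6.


Barcode: M ≅ I[1,1], I[1,3]^2, I[1,4], I[2,2], I[5,6]. HN layers by μ_θ (4 steps, strictly decreasing):
  μ^(1)=121; μ^(2)=23; μ^(3)=2; μ^(4)=-19

((0, 0, 0, 0, 0, 1); (0, 0, 2, 0, 0, 0); (0, 0, 1, 1, 0, 0); (4, 4, 0, 0, 1, 0))


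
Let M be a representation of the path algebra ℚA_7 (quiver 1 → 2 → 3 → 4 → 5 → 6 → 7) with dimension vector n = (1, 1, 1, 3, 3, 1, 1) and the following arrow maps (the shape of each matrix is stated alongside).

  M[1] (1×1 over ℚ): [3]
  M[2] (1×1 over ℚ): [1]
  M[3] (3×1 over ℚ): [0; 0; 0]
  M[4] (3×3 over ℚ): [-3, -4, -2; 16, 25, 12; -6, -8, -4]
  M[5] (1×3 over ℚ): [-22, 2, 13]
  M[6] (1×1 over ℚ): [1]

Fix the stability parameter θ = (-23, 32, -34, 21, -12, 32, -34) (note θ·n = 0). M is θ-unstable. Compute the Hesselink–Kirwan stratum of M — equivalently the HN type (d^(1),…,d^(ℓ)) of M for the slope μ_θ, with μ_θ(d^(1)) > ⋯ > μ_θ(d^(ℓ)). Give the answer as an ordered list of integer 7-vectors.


Barcode: M ≅ I[1,3], I[4,4], I[4,5], I[4,7], I[5,5]. HN layers by μ_θ (6 steps, strictly decreasing):
  μ^(1)=21; μ^(2)=9/2; μ^(3)=7/4; μ^(4)=-1; μ^(5)=-12; μ^(6)=-23

((0, 0, 0, 1, 0, 0, 0); (0, 0, 0, 1, 1, 0, 0); (0, 0, 0, 1, 1, 1, 1); (0, 1, 1, 0, 0, 0, 0); (0, 0, 0, 0, 1, 0, 0); (1, 0, 0, 0, 0, 0, 0))


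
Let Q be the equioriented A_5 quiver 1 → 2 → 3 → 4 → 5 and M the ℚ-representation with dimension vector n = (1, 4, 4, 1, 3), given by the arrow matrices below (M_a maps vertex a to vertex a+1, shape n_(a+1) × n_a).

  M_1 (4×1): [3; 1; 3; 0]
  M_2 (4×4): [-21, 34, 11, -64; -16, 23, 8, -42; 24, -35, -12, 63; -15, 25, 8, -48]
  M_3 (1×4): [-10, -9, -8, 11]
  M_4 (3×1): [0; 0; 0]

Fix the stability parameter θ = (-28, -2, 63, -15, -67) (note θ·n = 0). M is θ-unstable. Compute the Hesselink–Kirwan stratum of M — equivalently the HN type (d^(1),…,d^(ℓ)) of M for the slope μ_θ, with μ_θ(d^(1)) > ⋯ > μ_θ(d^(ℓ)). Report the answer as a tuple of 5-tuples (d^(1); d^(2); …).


Via rank(M_{q-1}∘⋯∘M_p): M ≅ I[1,4], I[2,3]^3, I[5,5]^3.
μ_θ-semistable layers: μ^(1)=63; μ^(2)=24; μ^(3)=-2; μ^(4)=-28; μ^(5)=-67

((0, 0, 3, 0, 0); (0, 0, 1, 1, 0); (0, 4, 0, 0, 0); (1, 0, 0, 0, 0); (0, 0, 0, 0, 3))


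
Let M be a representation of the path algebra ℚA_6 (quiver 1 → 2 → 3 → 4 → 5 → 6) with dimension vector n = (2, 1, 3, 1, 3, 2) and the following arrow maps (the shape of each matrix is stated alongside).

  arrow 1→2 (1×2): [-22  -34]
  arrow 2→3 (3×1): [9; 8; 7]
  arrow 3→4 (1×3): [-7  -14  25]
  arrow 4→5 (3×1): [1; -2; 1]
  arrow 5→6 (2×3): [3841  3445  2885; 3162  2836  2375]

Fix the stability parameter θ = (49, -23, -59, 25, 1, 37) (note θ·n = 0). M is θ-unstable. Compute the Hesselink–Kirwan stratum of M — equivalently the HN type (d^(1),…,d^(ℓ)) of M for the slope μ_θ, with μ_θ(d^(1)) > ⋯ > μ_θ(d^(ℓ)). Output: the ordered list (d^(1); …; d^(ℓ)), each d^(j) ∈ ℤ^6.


Via rank(M_{q-1}∘⋯∘M_p): M ≅ I[1,1], I[1,3], I[3,3], I[3,6], I[5,5], I[5,6].
μ_θ-semistable layers: μ^(1)=49; μ^(2)=37; μ^(3)=13; μ^(4)=1; μ^(5)=-11; μ^(6)=-59

((1, 0, 0, 0, 0, 0); (0, 0, 0, 0, 0, 2); (0, 0, 0, 1, 1, 0); (0, 0, 0, 0, 2, 0); (1, 1, 1, 0, 0, 0); (0, 0, 2, 0, 0, 0))


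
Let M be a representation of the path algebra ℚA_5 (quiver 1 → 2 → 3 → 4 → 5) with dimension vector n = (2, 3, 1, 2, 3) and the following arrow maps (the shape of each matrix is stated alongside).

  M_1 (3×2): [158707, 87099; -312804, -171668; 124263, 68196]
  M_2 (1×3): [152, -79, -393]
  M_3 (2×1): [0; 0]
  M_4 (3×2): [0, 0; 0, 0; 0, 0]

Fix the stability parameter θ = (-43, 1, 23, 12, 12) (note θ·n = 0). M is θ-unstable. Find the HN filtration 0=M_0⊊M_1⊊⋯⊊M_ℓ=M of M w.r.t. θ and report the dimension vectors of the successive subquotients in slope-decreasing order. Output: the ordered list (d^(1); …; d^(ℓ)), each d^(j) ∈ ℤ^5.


Via rank(M_{q-1}∘⋯∘M_p): M ≅ I[1,2], I[1,3], I[2,2], I[4,4]^2, I[5,5]^3.
μ_θ-semistable layers: μ^(1)=23; μ^(2)=12; μ^(3)=1; μ^(4)=-43

((0, 0, 1, 0, 0); (0, 0, 0, 2, 3); (0, 3, 0, 0, 0); (2, 0, 0, 0, 0))


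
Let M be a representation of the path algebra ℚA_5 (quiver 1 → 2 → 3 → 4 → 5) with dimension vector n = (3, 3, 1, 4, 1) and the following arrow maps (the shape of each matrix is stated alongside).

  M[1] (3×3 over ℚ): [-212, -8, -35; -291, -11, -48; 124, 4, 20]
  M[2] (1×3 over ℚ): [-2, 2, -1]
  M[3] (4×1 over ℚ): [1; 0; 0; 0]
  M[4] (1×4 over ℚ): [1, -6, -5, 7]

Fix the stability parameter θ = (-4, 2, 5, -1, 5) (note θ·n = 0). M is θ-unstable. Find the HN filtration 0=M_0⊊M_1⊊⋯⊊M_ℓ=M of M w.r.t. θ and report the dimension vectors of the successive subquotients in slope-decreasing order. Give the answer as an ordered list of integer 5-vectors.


Interval decomposition of M: I[1,2]^2, I[1,5], I[4,4]^3.
HN type (ℓ=4): μ^(1)=5; μ^(2)=2; μ^(3)=-1; μ^(4)=-4

((0, 0, 0, 0, 1); (0, 3, 1, 1, 0); (0, 0, 0, 3, 0); (3, 0, 0, 0, 0))


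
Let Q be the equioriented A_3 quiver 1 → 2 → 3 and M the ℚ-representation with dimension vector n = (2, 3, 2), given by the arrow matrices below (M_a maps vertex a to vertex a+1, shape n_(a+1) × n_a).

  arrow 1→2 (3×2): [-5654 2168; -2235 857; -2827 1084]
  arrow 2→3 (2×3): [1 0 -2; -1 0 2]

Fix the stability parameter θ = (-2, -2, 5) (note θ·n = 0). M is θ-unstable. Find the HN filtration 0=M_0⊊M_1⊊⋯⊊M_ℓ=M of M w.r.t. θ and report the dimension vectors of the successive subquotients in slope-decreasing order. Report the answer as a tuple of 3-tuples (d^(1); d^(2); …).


Via rank(M_{q-1}∘⋯∘M_p): M ≅ I[1,2]^2, I[2,3], I[3,3].
μ_θ-semistable layers: μ^(1)=5; μ^(2)=-2

((0, 0, 2); (2, 3, 0))


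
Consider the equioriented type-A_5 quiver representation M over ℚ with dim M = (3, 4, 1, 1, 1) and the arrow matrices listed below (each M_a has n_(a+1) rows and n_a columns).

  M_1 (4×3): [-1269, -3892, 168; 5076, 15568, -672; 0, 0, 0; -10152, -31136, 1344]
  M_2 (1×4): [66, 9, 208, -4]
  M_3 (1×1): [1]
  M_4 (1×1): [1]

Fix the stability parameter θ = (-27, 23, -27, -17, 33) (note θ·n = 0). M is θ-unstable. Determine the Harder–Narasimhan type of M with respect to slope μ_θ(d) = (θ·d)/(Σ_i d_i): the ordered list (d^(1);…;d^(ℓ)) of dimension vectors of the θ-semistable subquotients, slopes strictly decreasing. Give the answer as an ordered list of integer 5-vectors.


Via rank(M_{q-1}∘⋯∘M_p): M ≅ I[1,1]^2, I[1,5], I[2,2]^3.
μ_θ-semistable layers: μ^(1)=33; μ^(2)=23; μ^(3)=-7; μ^(4)=-27

((0, 0, 0, 0, 1); (0, 3, 0, 0, 0); (0, 1, 1, 1, 0); (3, 0, 0, 0, 0))


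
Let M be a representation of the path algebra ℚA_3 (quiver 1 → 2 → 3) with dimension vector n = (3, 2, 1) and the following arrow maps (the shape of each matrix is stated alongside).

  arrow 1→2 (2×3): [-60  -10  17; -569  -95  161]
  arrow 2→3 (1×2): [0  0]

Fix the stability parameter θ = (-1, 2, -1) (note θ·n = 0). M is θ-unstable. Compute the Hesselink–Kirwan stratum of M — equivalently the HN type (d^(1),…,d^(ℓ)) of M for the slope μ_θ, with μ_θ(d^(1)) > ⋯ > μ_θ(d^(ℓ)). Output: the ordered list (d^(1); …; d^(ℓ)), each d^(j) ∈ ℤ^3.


Via rank(M_{q-1}∘⋯∘M_p): M ≅ I[1,1], I[1,2]^2, I[3,3].
μ_θ-semistable layers: μ^(1)=2; μ^(2)=-1

((0, 2, 0); (3, 0, 1))


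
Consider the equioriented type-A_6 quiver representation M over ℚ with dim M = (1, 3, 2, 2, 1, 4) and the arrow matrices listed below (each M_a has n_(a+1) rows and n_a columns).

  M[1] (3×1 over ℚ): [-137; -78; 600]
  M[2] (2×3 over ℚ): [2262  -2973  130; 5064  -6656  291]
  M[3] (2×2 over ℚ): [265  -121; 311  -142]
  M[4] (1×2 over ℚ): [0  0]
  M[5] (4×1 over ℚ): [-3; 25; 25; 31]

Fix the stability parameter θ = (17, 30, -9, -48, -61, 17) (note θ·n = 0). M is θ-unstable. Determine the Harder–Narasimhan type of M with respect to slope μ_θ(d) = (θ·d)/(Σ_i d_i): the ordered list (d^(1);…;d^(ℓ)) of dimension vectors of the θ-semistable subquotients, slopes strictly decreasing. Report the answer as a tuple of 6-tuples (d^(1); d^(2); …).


Interval decomposition of M: I[1,2], I[2,4]^2, I[5,6], I[6,6]^3.
HN type (ℓ=4): μ^(1)=30; μ^(2)=17; μ^(3)=-9; μ^(4)=-61

((0, 1, 0, 0, 0, 0); (1, 0, 0, 0, 0, 4); (0, 2, 2, 2, 0, 0); (0, 0, 0, 0, 1, 0))


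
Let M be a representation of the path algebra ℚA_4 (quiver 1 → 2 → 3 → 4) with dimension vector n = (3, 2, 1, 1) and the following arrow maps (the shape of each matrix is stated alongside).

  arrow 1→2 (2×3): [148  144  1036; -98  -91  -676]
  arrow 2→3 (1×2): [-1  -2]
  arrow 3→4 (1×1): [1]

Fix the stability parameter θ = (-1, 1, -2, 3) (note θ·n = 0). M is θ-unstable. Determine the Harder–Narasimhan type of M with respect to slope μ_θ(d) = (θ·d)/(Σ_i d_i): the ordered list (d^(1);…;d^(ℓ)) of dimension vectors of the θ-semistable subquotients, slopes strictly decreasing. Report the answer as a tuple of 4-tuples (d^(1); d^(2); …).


Interval decomposition of M: I[1,1], I[1,2], I[1,4].
HN type (ℓ=4): μ^(1)=3; μ^(2)=1; μ^(3)=-1/2; μ^(4)=-1

((0, 0, 0, 1); (0, 1, 0, 0); (0, 1, 1, 0); (3, 0, 0, 0))


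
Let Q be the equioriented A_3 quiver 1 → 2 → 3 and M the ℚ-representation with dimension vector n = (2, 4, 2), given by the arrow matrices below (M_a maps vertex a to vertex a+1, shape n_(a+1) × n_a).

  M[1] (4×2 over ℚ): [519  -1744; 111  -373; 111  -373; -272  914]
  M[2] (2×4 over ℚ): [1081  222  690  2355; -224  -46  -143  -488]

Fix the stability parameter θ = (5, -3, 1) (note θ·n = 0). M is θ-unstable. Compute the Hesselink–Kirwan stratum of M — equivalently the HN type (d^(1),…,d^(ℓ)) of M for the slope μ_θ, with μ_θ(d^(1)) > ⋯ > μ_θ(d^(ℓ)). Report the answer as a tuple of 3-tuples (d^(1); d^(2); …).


Barcode: M ≅ I[1,3]^2, I[2,2]^2. HN layers by μ_θ (2 steps, strictly decreasing):
  μ^(1)=1; μ^(2)=-3

((2, 2, 2); (0, 2, 0))


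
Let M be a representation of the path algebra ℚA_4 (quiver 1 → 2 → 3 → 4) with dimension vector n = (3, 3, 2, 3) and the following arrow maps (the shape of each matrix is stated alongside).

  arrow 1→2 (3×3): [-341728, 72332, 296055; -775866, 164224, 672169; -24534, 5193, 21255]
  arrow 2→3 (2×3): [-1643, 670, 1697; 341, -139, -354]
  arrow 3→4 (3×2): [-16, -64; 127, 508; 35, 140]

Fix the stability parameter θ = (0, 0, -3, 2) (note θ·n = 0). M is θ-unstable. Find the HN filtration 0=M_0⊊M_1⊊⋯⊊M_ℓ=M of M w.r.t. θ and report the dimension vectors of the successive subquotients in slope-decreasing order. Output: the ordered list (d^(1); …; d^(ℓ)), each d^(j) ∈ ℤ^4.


Via rank(M_{q-1}∘⋯∘M_p): M ≅ I[1,2], I[1,3], I[1,4], I[4,4]^2.
μ_θ-semistable layers: μ^(1)=2; μ^(2)=0; μ^(3)=-1

((0, 0, 0, 3); (1, 1, 0, 0); (2, 2, 2, 0))


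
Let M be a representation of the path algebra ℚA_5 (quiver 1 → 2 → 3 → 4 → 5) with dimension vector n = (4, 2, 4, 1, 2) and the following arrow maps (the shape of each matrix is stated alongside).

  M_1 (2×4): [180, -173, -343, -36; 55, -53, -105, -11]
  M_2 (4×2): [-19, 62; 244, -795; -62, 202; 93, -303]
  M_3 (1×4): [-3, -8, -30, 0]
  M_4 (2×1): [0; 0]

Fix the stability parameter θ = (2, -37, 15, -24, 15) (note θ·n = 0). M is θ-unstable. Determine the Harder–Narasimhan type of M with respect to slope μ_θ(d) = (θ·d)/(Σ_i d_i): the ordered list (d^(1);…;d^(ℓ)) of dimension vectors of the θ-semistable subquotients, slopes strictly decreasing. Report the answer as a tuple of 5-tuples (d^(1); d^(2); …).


Interval decomposition of M: I[1,1]^2, I[1,3], I[1,4], I[3,3]^2, I[5,5]^2.
HN type (ℓ=4): μ^(1)=15; μ^(2)=2; μ^(3)=-9/2; μ^(4)=-35/2

((0, 0, 3, 0, 2); (2, 0, 0, 0, 0); (0, 0, 1, 1, 0); (2, 2, 0, 0, 0))


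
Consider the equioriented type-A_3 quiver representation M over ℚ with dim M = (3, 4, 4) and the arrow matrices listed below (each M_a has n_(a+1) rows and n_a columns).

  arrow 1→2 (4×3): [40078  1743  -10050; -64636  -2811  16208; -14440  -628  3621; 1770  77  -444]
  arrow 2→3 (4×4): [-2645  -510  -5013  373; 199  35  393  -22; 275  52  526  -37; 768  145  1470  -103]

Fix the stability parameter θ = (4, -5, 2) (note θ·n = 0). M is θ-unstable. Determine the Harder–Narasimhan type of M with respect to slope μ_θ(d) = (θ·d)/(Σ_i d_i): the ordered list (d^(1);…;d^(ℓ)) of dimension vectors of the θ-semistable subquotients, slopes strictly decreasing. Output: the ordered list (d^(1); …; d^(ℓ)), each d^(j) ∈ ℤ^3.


Interval decomposition of M: I[1,2], I[1,3]^2, I[2,3], I[3,3].
HN type (ℓ=3): μ^(1)=2; μ^(2)=-1/2; μ^(3)=-5

((0, 0, 4); (3, 3, 0); (0, 1, 0))


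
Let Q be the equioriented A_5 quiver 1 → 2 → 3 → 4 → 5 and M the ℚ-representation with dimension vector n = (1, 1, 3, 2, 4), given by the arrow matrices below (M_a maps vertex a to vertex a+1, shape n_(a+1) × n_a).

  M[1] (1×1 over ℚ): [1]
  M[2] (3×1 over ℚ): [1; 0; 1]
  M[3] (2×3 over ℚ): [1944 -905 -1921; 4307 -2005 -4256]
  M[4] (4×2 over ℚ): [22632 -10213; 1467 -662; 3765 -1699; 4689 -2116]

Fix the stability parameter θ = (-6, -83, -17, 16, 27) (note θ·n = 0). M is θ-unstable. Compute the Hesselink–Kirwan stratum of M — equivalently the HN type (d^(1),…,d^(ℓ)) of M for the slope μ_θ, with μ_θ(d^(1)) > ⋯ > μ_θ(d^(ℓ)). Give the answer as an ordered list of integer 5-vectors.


Barcode: M ≅ I[1,5], I[3,3], I[3,5], I[5,5]^2. HN layers by μ_θ (4 steps, strictly decreasing):
  μ^(1)=27; μ^(2)=16; μ^(3)=-17; μ^(4)=-89/2

((0, 0, 0, 0, 4); (0, 0, 0, 2, 0); (0, 0, 3, 0, 0); (1, 1, 0, 0, 0))


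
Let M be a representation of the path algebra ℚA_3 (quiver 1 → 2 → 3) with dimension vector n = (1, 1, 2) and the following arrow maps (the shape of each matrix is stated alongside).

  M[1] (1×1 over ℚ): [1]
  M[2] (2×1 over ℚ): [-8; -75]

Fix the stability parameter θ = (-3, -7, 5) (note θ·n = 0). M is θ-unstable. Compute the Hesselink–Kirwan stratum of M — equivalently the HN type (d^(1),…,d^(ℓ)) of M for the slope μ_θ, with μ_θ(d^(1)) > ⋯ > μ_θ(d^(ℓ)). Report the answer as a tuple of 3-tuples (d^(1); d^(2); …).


Interval decomposition of M: I[1,3], I[3,3].
HN type (ℓ=2): μ^(1)=5; μ^(2)=-5

((0, 0, 2); (1, 1, 0))


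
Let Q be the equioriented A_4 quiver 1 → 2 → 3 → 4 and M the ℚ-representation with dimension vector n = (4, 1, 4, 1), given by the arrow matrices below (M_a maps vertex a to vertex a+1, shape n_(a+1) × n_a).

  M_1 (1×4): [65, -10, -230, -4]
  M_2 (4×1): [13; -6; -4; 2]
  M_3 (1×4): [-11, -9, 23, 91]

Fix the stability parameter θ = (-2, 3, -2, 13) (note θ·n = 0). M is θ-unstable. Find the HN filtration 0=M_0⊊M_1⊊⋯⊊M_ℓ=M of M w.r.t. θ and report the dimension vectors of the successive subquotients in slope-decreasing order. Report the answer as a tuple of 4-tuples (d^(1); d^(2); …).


Barcode: M ≅ I[1,1]^3, I[1,4], I[3,3]^3. HN layers by μ_θ (3 steps, strictly decreasing):
  μ^(1)=13; μ^(2)=1/2; μ^(3)=-2

((0, 0, 0, 1); (0, 1, 1, 0); (4, 0, 3, 0))
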